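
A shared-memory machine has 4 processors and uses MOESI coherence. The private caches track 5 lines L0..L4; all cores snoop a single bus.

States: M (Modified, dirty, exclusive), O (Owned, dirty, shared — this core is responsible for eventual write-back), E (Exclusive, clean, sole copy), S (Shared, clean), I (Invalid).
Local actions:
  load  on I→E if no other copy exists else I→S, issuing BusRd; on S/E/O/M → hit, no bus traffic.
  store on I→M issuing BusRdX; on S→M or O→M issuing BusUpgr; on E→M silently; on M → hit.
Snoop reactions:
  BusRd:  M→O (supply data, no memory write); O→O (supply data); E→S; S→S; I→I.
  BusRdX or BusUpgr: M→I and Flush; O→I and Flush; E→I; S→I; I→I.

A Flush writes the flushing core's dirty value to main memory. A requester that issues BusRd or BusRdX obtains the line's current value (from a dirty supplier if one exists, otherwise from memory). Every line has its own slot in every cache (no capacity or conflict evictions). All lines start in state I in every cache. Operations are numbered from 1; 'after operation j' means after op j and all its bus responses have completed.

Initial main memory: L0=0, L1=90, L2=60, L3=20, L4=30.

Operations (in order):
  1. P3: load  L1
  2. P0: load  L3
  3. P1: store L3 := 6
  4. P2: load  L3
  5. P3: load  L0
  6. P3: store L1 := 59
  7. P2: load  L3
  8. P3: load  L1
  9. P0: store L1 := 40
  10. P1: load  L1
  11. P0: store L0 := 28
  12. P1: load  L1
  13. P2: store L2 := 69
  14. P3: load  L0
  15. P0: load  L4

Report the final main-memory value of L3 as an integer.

memory[L3] = 20

[1] P3: load  L1 | P0:I, P1:I, P2:I, P3:E(90) | bus: BusRd
[2] P0: load  L3 | P0:E(20), P1:I, P2:I, P3:I | bus: BusRd
[3] P1: store L3 := 6 | P0:I, P1:M(6), P2:I, P3:I | bus: BusRdX
[4] P2: load  L3 | P0:I, P1:O(6), P2:S(6), P3:I | bus: BusRd
[5] P3: load  L0 | P0:I, P1:I, P2:I, P3:E(0) | bus: BusRd
[6] P3: store L1 := 59 | P0:I, P1:I, P2:I, P3:M(59) | bus: none
[7] P2: load  L3 | P0:I, P1:O(6), P2:S(6), P3:I | bus: none
[8] P3: load  L1 | P0:I, P1:I, P2:I, P3:M(59) | bus: none
[9] P0: store L1 := 40 | P0:M(40), P1:I, P2:I, P3:I | bus: BusRdX,Flush
[10] P1: load  L1 | P0:O(40), P1:S(40), P2:I, P3:I | bus: BusRd
[11] P0: store L0 := 28 | P0:M(28), P1:I, P2:I, P3:I | bus: BusRdX
[12] P1: load  L1 | P0:O(40), P1:S(40), P2:I, P3:I | bus: none
[13] P2: store L2 := 69 | P0:I, P1:I, P2:M(69), P3:I | bus: BusRdX
[14] P3: load  L0 | P0:O(28), P1:I, P2:I, P3:S(28) | bus: BusRd
[15] P0: load  L4 | P0:E(30), P1:I, P2:I, P3:I | bus: BusRd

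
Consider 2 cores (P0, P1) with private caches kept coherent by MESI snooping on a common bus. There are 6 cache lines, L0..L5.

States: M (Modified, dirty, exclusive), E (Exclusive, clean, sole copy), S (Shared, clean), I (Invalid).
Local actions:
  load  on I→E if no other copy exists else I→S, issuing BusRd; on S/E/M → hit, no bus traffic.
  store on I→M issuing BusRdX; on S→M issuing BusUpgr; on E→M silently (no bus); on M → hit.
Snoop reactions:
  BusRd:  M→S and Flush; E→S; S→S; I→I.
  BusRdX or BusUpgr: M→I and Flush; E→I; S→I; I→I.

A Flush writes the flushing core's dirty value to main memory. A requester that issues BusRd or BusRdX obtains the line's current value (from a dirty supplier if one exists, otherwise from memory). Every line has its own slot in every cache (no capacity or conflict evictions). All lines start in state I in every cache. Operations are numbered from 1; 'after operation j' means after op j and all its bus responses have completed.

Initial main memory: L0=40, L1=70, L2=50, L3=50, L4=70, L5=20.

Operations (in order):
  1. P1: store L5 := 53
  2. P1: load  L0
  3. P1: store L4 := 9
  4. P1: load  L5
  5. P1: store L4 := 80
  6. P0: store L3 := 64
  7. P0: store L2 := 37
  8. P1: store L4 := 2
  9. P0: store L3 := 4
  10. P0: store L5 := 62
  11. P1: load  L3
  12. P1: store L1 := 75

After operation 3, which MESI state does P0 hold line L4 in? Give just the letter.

step 1: P1: store L5 := 53  ⟶  IM  (L5)  txn=BusRdX  M[L5]=20
step 2: P1: load  L0  ⟶  IE  (L0)  txn=BusRd  M[L0]=40
step 3: P1: store L4 := 9  ⟶  IM  (L4)  txn=BusRdX  M[L4]=70
step 4: P1: load  L5  ⟶  IM  (L5)  txn=∅  M[L5]=20
step 5: P1: store L4 := 80  ⟶  IM  (L4)  txn=∅  M[L4]=70
step 6: P0: store L3 := 64  ⟶  MI  (L3)  txn=BusRdX  M[L3]=50
step 7: P0: store L2 := 37  ⟶  MI  (L2)  txn=BusRdX  M[L2]=50
step 8: P1: store L4 := 2  ⟶  IM  (L4)  txn=∅  M[L4]=70
step 9: P0: store L3 := 4  ⟶  MI  (L3)  txn=∅  M[L3]=50
step 10: P0: store L5 := 62  ⟶  MI  (L5)  txn=BusRdX+Flush  M[L5]=53
step 11: P1: load  L3  ⟶  SS  (L3)  txn=BusRd+Flush  M[L3]=4
step 12: P1: store L1 := 75  ⟶  IM  (L1)  txn=BusRdX  M[L1]=70

state = I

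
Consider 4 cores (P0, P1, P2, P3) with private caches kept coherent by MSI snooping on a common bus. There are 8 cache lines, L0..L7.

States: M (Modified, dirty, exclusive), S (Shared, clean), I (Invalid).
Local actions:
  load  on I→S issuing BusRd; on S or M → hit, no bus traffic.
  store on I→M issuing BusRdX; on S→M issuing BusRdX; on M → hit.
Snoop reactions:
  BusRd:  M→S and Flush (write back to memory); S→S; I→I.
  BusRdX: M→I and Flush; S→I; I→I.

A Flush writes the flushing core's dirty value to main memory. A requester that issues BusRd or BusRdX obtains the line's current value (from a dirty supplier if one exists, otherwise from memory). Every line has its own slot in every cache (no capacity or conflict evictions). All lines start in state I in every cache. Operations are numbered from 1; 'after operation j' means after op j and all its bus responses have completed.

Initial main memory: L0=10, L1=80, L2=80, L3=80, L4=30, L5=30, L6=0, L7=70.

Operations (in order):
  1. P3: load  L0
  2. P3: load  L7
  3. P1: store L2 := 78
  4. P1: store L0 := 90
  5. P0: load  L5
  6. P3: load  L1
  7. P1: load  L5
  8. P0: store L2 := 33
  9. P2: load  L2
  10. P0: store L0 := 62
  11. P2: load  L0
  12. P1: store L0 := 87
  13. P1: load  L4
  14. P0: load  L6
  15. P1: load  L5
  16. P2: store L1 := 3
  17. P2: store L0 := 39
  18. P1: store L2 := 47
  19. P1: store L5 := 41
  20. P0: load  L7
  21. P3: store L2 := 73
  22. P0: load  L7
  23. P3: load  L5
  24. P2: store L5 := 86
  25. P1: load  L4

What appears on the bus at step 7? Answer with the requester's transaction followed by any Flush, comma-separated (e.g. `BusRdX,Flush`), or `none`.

bus = BusRd

1. P3: load  L0  bus=[BusRd]  L0: P0=I P1=I P2=I P3=S  mem[L0]=10
2. P3: load  L7  bus=[BusRd]  L7: P0=I P1=I P2=I P3=S  mem[L7]=70
3. P1: store L2 := 78  bus=[BusRdX]  L2: P0=I P1=M P2=I P3=I  mem[L2]=80
4. P1: store L0 := 90  bus=[BusRdX]  L0: P0=I P1=M P2=I P3=I  mem[L0]=10
5. P0: load  L5  bus=[BusRd]  L5: P0=S P1=I P2=I P3=I  mem[L5]=30
6. P3: load  L1  bus=[BusRd]  L1: P0=I P1=I P2=I P3=S  mem[L1]=80
7. P1: load  L5  bus=[BusRd]  L5: P0=S P1=S P2=I P3=I  mem[L5]=30
8. P0: store L2 := 33  bus=[BusRdX,Flush]  L2: P0=M P1=I P2=I P3=I  mem[L2]=78
9. P2: load  L2  bus=[BusRd,Flush]  L2: P0=S P1=I P2=S P3=I  mem[L2]=33
10. P0: store L0 := 62  bus=[BusRdX,Flush]  L0: P0=M P1=I P2=I P3=I  mem[L0]=90
11. P2: load  L0  bus=[BusRd,Flush]  L0: P0=S P1=I P2=S P3=I  mem[L0]=62
12. P1: store L0 := 87  bus=[BusRdX]  L0: P0=I P1=M P2=I P3=I  mem[L0]=62
13. P1: load  L4  bus=[BusRd]  L4: P0=I P1=S P2=I P3=I  mem[L4]=30
14. P0: load  L6  bus=[BusRd]  L6: P0=S P1=I P2=I P3=I  mem[L6]=0
15. P1: load  L5  bus=[-]  L5: P0=S P1=S P2=I P3=I  mem[L5]=30
16. P2: store L1 := 3  bus=[BusRdX]  L1: P0=I P1=I P2=M P3=I  mem[L1]=80
17. P2: store L0 := 39  bus=[BusRdX,Flush]  L0: P0=I P1=I P2=M P3=I  mem[L0]=87
18. P1: store L2 := 47  bus=[BusRdX]  L2: P0=I P1=M P2=I P3=I  mem[L2]=33
19. P1: store L5 := 41  bus=[BusRdX]  L5: P0=I P1=M P2=I P3=I  mem[L5]=30
20. P0: load  L7  bus=[BusRd]  L7: P0=S P1=I P2=I P3=S  mem[L7]=70
21. P3: store L2 := 73  bus=[BusRdX,Flush]  L2: P0=I P1=I P2=I P3=M  mem[L2]=47
22. P0: load  L7  bus=[-]  L7: P0=S P1=I P2=I P3=S  mem[L7]=70
23. P3: load  L5  bus=[BusRd,Flush]  L5: P0=I P1=S P2=I P3=S  mem[L5]=41
24. P2: store L5 := 86  bus=[BusRdX]  L5: P0=I P1=I P2=M P3=I  mem[L5]=41
25. P1: load  L4  bus=[-]  L4: P0=I P1=S P2=I P3=I  mem[L4]=30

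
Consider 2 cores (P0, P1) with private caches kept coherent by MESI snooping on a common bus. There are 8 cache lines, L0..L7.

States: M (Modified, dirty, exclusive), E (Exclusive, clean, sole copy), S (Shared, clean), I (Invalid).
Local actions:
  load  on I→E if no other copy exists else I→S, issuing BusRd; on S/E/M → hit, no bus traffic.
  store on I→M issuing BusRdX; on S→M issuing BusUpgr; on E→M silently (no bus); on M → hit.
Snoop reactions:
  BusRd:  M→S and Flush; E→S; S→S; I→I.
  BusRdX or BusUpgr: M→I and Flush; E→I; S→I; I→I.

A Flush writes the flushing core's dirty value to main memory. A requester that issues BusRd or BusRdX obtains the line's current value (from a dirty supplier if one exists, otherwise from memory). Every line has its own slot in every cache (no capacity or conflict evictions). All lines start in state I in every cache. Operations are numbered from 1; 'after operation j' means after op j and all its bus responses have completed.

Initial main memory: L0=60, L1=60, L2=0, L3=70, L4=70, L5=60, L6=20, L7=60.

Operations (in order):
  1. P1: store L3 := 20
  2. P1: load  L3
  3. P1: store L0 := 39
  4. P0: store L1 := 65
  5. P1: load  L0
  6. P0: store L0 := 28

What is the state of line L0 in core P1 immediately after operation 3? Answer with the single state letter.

state = M

1. P1: store L3 := 20  bus=[BusRdX]  L3: P0=I P1=M  mem[L3]=70
2. P1: load  L3  bus=[-]  L3: P0=I P1=M  mem[L3]=70
3. P1: store L0 := 39  bus=[BusRdX]  L0: P0=I P1=M  mem[L0]=60
4. P0: store L1 := 65  bus=[BusRdX]  L1: P0=M P1=I  mem[L1]=60
5. P1: load  L0  bus=[-]  L0: P0=I P1=M  mem[L0]=60
6. P0: store L0 := 28  bus=[BusRdX,Flush]  L0: P0=M P1=I  mem[L0]=39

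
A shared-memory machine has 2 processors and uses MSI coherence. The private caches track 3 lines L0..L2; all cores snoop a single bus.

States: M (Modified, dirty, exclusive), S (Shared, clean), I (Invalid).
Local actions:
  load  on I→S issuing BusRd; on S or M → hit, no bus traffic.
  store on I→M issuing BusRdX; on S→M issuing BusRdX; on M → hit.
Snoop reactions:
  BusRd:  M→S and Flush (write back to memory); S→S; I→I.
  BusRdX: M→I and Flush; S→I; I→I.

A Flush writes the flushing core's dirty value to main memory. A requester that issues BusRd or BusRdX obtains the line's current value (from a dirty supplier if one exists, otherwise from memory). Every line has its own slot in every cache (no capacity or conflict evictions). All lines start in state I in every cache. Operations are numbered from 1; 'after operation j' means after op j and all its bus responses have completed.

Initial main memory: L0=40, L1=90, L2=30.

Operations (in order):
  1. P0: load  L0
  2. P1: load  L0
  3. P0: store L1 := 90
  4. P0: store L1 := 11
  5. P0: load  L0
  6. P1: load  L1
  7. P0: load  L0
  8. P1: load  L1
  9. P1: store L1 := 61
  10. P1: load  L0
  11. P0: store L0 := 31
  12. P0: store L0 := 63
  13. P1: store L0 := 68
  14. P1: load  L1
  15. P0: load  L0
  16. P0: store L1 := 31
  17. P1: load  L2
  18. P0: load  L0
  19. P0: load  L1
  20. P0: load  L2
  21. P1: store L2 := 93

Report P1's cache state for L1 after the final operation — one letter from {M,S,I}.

state = I

  op1 P0: load  L0 → S/I on L0; bus BusRd; mem=40
  op2 P1: load  L0 → S/S on L0; bus BusRd; mem=40
  op3 P0: store L1 := 90 → M/I on L1; bus BusRdX; mem=90
  op4 P0: store L1 := 11 → M/I on L1; bus (none); mem=90
  op5 P0: load  L0 → S/S on L0; bus (none); mem=40
  op6 P1: load  L1 → S/S on L1; bus BusRd Flush; mem=11
  op7 P0: load  L0 → S/S on L0; bus (none); mem=40
  op8 P1: load  L1 → S/S on L1; bus (none); mem=11
  op9 P1: store L1 := 61 → I/M on L1; bus BusRdX; mem=11
  op10 P1: load  L0 → S/S on L0; bus (none); mem=40
  op11 P0: store L0 := 31 → M/I on L0; bus BusRdX; mem=40
  op12 P0: store L0 := 63 → M/I on L0; bus (none); mem=40
  op13 P1: store L0 := 68 → I/M on L0; bus BusRdX Flush; mem=63
  op14 P1: load  L1 → I/M on L1; bus (none); mem=11
  op15 P0: load  L0 → S/S on L0; bus BusRd Flush; mem=68
  op16 P0: store L1 := 31 → M/I on L1; bus BusRdX Flush; mem=61
  op17 P1: load  L2 → I/S on L2; bus BusRd; mem=30
  op18 P0: load  L0 → S/S on L0; bus (none); mem=68
  op19 P0: load  L1 → M/I on L1; bus (none); mem=61
  op20 P0: load  L2 → S/S on L2; bus BusRd; mem=30
  op21 P1: store L2 := 93 → I/M on L2; bus BusRdX; mem=30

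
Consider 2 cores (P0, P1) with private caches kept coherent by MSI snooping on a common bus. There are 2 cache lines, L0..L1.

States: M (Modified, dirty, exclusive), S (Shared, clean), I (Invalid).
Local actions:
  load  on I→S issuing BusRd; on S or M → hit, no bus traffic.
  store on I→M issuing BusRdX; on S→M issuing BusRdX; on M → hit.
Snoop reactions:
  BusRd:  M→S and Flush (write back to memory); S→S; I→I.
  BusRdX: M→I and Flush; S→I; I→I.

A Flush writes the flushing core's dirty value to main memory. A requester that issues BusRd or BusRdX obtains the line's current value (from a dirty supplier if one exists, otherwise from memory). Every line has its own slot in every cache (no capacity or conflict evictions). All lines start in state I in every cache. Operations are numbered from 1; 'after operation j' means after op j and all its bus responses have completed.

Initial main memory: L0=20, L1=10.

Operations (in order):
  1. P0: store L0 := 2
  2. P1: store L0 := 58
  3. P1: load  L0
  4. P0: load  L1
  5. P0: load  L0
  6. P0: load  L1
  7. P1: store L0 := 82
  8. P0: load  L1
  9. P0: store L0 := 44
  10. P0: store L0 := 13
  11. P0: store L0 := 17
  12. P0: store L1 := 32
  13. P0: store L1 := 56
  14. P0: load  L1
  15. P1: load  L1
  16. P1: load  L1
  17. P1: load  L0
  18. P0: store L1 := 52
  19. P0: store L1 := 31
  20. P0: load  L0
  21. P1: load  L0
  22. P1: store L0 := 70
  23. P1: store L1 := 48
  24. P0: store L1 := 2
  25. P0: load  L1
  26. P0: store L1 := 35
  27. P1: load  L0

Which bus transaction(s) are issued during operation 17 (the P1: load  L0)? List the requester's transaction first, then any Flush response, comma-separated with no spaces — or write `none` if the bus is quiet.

step 1: P0: store L0 := 2  ⟶  MI  (L0)  txn=BusRdX  M[L0]=20
step 2: P1: store L0 := 58  ⟶  IM  (L0)  txn=BusRdX+Flush  M[L0]=2
step 3: P1: load  L0  ⟶  IM  (L0)  txn=∅  M[L0]=2
step 4: P0: load  L1  ⟶  SI  (L1)  txn=BusRd  M[L1]=10
step 5: P0: load  L0  ⟶  SS  (L0)  txn=BusRd+Flush  M[L0]=58
step 6: P0: load  L1  ⟶  SI  (L1)  txn=∅  M[L1]=10
step 7: P1: store L0 := 82  ⟶  IM  (L0)  txn=BusRdX  M[L0]=58
step 8: P0: load  L1  ⟶  SI  (L1)  txn=∅  M[L1]=10
step 9: P0: store L0 := 44  ⟶  MI  (L0)  txn=BusRdX+Flush  M[L0]=82
step 10: P0: store L0 := 13  ⟶  MI  (L0)  txn=∅  M[L0]=82
step 11: P0: store L0 := 17  ⟶  MI  (L0)  txn=∅  M[L0]=82
step 12: P0: store L1 := 32  ⟶  MI  (L1)  txn=BusRdX  M[L1]=10
step 13: P0: store L1 := 56  ⟶  MI  (L1)  txn=∅  M[L1]=10
step 14: P0: load  L1  ⟶  MI  (L1)  txn=∅  M[L1]=10
step 15: P1: load  L1  ⟶  SS  (L1)  txn=BusRd+Flush  M[L1]=56
step 16: P1: load  L1  ⟶  SS  (L1)  txn=∅  M[L1]=56
step 17: P1: load  L0  ⟶  SS  (L0)  txn=BusRd+Flush  M[L0]=17
step 18: P0: store L1 := 52  ⟶  MI  (L1)  txn=BusRdX  M[L1]=56
step 19: P0: store L1 := 31  ⟶  MI  (L1)  txn=∅  M[L1]=56
step 20: P0: load  L0  ⟶  SS  (L0)  txn=∅  M[L0]=17
step 21: P1: load  L0  ⟶  SS  (L0)  txn=∅  M[L0]=17
step 22: P1: store L0 := 70  ⟶  IM  (L0)  txn=BusRdX  M[L0]=17
step 23: P1: store L1 := 48  ⟶  IM  (L1)  txn=BusRdX+Flush  M[L1]=31
step 24: P0: store L1 := 2  ⟶  MI  (L1)  txn=BusRdX+Flush  M[L1]=48
step 25: P0: load  L1  ⟶  MI  (L1)  txn=∅  M[L1]=48
step 26: P0: store L1 := 35  ⟶  MI  (L1)  txn=∅  M[L1]=48
step 27: P1: load  L0  ⟶  IM  (L0)  txn=∅  M[L0]=17

bus = BusRd,Flush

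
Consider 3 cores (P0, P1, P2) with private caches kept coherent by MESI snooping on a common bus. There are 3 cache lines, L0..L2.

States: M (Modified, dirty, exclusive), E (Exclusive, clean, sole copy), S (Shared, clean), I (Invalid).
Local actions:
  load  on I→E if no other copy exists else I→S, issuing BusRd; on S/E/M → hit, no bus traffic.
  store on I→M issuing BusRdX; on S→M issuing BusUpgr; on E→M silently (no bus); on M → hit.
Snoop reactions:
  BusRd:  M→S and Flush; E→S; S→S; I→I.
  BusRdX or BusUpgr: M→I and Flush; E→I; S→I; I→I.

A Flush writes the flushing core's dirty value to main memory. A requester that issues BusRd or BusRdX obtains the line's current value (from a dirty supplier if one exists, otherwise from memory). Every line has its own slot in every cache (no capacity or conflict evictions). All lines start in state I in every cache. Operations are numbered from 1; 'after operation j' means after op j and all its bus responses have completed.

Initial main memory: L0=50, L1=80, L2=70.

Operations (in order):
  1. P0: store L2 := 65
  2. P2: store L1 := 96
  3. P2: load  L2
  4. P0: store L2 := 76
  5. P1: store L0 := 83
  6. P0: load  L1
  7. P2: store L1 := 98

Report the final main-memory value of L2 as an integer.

memory[L2] = 65

[1] P0: store L2 := 65 | P0:M(65), P1:I, P2:I | bus: BusRdX
[2] P2: store L1 := 96 | P0:I, P1:I, P2:M(96) | bus: BusRdX
[3] P2: load  L2 | P0:S(65), P1:I, P2:S(65) | bus: BusRd,Flush
[4] P0: store L2 := 76 | P0:M(76), P1:I, P2:I | bus: BusUpgr
[5] P1: store L0 := 83 | P0:I, P1:M(83), P2:I | bus: BusRdX
[6] P0: load  L1 | P0:S(96), P1:I, P2:S(96) | bus: BusRd,Flush
[7] P2: store L1 := 98 | P0:I, P1:I, P2:M(98) | bus: BusUpgr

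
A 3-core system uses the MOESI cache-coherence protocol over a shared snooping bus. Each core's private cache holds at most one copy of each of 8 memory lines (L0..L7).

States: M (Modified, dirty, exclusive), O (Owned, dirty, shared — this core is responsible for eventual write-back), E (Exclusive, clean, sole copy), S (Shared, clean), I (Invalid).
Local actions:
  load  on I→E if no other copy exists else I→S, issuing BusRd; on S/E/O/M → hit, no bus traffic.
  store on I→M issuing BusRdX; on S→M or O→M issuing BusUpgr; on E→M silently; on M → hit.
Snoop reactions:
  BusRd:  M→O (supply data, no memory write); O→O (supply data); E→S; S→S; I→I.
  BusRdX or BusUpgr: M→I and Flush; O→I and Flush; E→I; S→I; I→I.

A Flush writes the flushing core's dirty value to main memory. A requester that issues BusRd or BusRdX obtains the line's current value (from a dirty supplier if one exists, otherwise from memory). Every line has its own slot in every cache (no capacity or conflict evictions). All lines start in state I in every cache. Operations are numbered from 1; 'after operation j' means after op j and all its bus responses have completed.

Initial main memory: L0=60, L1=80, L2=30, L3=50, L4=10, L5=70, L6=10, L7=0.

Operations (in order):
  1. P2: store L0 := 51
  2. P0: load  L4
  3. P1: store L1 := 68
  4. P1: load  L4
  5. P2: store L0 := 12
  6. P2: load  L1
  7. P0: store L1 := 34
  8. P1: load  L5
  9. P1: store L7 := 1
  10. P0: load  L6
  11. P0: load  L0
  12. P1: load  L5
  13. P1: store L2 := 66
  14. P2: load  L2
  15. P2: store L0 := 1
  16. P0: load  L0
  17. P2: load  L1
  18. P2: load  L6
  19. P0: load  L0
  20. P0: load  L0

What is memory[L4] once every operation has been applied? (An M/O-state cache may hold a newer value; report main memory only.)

  op1 P2: store L0 := 51 → I/I/M on L0; bus BusRdX; mem=60
  op2 P0: load  L4 → E/I/I on L4; bus BusRd; mem=10
  op3 P1: store L1 := 68 → I/M/I on L1; bus BusRdX; mem=80
  op4 P1: load  L4 → S/S/I on L4; bus BusRd; mem=10
  op5 P2: store L0 := 12 → I/I/M on L0; bus (none); mem=60
  op6 P2: load  L1 → I/O/S on L1; bus BusRd; mem=80
  op7 P0: store L1 := 34 → M/I/I on L1; bus BusRdX Flush; mem=68
  op8 P1: load  L5 → I/E/I on L5; bus BusRd; mem=70
  op9 P1: store L7 := 1 → I/M/I on L7; bus BusRdX; mem=0
  op10 P0: load  L6 → E/I/I on L6; bus BusRd; mem=10
  op11 P0: load  L0 → S/I/O on L0; bus BusRd; mem=60
  op12 P1: load  L5 → I/E/I on L5; bus (none); mem=70
  op13 P1: store L2 := 66 → I/M/I on L2; bus BusRdX; mem=30
  op14 P2: load  L2 → I/O/S on L2; bus BusRd; mem=30
  op15 P2: store L0 := 1 → I/I/M on L0; bus BusUpgr; mem=60
  op16 P0: load  L0 → S/I/O on L0; bus BusRd; mem=60
  op17 P2: load  L1 → O/I/S on L1; bus BusRd; mem=68
  op18 P2: load  L6 → S/I/S on L6; bus BusRd; mem=10
  op19 P0: load  L0 → S/I/O on L0; bus (none); mem=60
  op20 P0: load  L0 → S/I/O on L0; bus (none); mem=60

memory[L4] = 10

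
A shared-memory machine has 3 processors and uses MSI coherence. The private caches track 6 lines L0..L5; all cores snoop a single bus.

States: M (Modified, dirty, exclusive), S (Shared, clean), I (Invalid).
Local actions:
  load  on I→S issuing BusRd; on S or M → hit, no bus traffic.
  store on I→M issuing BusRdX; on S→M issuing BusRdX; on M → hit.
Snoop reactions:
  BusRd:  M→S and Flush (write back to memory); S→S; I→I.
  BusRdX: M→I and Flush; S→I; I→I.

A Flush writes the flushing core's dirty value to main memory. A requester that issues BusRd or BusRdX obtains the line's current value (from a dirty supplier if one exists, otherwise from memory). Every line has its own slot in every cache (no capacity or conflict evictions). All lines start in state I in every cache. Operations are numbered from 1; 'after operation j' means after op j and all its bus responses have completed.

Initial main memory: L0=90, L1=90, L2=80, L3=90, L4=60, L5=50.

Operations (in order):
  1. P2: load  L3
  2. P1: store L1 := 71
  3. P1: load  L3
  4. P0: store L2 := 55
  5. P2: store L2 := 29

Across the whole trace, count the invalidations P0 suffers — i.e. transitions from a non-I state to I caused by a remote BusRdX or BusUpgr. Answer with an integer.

  op1 P2: load  L3 → I/I/S on L3; bus BusRd; mem=90
  op2 P1: store L1 := 71 → I/M/I on L1; bus BusRdX; mem=90
  op3 P1: load  L3 → I/S/S on L3; bus BusRd; mem=90
  op4 P0: store L2 := 55 → M/I/I on L2; bus BusRdX; mem=80
  op5 P2: store L2 := 29 → I/I/M on L2; bus BusRdX Flush; mem=55

invalidations = 1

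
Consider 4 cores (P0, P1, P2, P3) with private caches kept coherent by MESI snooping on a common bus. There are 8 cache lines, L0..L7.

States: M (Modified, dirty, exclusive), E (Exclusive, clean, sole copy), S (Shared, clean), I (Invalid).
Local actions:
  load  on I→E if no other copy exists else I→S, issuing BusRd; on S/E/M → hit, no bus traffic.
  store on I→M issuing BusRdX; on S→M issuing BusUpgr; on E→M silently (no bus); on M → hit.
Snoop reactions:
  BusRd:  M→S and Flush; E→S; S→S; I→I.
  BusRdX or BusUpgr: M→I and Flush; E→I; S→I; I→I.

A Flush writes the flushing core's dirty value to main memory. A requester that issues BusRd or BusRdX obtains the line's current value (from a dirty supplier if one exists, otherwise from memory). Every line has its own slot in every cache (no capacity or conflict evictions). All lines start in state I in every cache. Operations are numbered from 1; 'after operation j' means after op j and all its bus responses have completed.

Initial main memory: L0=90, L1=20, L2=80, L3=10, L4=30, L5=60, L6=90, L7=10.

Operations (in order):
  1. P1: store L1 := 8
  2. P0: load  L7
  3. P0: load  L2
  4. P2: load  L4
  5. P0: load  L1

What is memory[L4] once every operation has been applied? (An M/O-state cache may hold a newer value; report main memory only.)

memory[L4] = 30

1. P1: store L1 := 8  bus=[BusRdX]  L1: P0=I P1=M P2=I P3=I  mem[L1]=20
2. P0: load  L7  bus=[BusRd]  L7: P0=E P1=I P2=I P3=I  mem[L7]=10
3. P0: load  L2  bus=[BusRd]  L2: P0=E P1=I P2=I P3=I  mem[L2]=80
4. P2: load  L4  bus=[BusRd]  L4: P0=I P1=I P2=E P3=I  mem[L4]=30
5. P0: load  L1  bus=[BusRd,Flush]  L1: P0=S P1=S P2=I P3=I  mem[L1]=8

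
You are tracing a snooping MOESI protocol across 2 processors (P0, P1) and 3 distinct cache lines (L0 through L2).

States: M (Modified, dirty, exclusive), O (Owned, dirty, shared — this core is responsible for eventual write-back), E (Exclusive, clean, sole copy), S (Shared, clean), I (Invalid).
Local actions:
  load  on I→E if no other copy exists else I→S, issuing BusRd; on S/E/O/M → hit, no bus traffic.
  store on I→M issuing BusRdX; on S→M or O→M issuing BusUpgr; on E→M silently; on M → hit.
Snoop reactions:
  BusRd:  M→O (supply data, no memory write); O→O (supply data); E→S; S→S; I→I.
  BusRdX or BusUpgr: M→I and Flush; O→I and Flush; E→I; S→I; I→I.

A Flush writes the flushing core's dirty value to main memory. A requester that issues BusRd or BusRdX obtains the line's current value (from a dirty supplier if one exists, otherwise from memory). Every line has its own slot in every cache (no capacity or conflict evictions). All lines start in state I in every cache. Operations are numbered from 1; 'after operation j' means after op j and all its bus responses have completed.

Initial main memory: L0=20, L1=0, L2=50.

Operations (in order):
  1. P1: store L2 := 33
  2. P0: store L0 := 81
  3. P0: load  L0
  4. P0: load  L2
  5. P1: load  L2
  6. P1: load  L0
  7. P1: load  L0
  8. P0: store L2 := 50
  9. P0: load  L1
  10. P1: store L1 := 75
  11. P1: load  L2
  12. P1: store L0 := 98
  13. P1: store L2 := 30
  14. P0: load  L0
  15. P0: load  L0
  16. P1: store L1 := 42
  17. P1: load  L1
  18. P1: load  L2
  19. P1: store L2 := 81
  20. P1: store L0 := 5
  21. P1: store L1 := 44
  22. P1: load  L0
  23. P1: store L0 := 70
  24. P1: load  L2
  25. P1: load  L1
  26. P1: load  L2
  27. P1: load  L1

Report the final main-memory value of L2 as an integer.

memory[L2] = 50

[1] P1: store L2 := 33 | P0:I, P1:M(33) | bus: BusRdX
[2] P0: store L0 := 81 | P0:M(81), P1:I | bus: BusRdX
[3] P0: load  L0 | P0:M(81), P1:I | bus: none
[4] P0: load  L2 | P0:S(33), P1:O(33) | bus: BusRd
[5] P1: load  L2 | P0:S(33), P1:O(33) | bus: none
[6] P1: load  L0 | P0:O(81), P1:S(81) | bus: BusRd
[7] P1: load  L0 | P0:O(81), P1:S(81) | bus: none
[8] P0: store L2 := 50 | P0:M(50), P1:I | bus: BusUpgr,Flush
[9] P0: load  L1 | P0:E(0), P1:I | bus: BusRd
[10] P1: store L1 := 75 | P0:I, P1:M(75) | bus: BusRdX
[11] P1: load  L2 | P0:O(50), P1:S(50) | bus: BusRd
[12] P1: store L0 := 98 | P0:I, P1:M(98) | bus: BusUpgr,Flush
[13] P1: store L2 := 30 | P0:I, P1:M(30) | bus: BusUpgr,Flush
[14] P0: load  L0 | P0:S(98), P1:O(98) | bus: BusRd
[15] P0: load  L0 | P0:S(98), P1:O(98) | bus: none
[16] P1: store L1 := 42 | P0:I, P1:M(42) | bus: none
[17] P1: load  L1 | P0:I, P1:M(42) | bus: none
[18] P1: load  L2 | P0:I, P1:M(30) | bus: none
[19] P1: store L2 := 81 | P0:I, P1:M(81) | bus: none
[20] P1: store L0 := 5 | P0:I, P1:M(5) | bus: BusUpgr
[21] P1: store L1 := 44 | P0:I, P1:M(44) | bus: none
[22] P1: load  L0 | P0:I, P1:M(5) | bus: none
[23] P1: store L0 := 70 | P0:I, P1:M(70) | bus: none
[24] P1: load  L2 | P0:I, P1:M(81) | bus: none
[25] P1: load  L1 | P0:I, P1:M(44) | bus: none
[26] P1: load  L2 | P0:I, P1:M(81) | bus: none
[27] P1: load  L1 | P0:I, P1:M(44) | bus: none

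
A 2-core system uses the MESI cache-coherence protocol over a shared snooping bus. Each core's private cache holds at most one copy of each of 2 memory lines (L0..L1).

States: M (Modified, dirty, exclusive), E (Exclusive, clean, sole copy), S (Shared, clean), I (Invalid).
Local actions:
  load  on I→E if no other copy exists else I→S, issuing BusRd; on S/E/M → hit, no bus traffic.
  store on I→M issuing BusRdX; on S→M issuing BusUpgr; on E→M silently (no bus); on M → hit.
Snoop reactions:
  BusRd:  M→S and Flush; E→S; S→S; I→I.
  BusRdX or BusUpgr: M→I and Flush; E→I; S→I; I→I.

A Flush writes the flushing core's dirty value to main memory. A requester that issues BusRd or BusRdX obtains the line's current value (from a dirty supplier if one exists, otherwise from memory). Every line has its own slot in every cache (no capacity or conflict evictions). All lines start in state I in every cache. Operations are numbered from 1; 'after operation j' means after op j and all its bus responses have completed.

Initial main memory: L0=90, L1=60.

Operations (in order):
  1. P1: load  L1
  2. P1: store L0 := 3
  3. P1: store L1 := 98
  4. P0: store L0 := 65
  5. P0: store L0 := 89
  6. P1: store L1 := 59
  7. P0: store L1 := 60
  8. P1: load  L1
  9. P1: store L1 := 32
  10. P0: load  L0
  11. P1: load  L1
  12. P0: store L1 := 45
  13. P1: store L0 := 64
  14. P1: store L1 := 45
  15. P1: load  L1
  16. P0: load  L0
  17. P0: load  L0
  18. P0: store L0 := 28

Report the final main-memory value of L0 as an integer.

memory[L0] = 64

1. P1: load  L1  bus=[BusRd]  L1: P0=I P1=E  mem[L1]=60
2. P1: store L0 := 3  bus=[BusRdX]  L0: P0=I P1=M  mem[L0]=90
3. P1: store L1 := 98  bus=[-]  L1: P0=I P1=M  mem[L1]=60
4. P0: store L0 := 65  bus=[BusRdX,Flush]  L0: P0=M P1=I  mem[L0]=3
5. P0: store L0 := 89  bus=[-]  L0: P0=M P1=I  mem[L0]=3
6. P1: store L1 := 59  bus=[-]  L1: P0=I P1=M  mem[L1]=60
7. P0: store L1 := 60  bus=[BusRdX,Flush]  L1: P0=M P1=I  mem[L1]=59
8. P1: load  L1  bus=[BusRd,Flush]  L1: P0=S P1=S  mem[L1]=60
9. P1: store L1 := 32  bus=[BusUpgr]  L1: P0=I P1=M  mem[L1]=60
10. P0: load  L0  bus=[-]  L0: P0=M P1=I  mem[L0]=3
11. P1: load  L1  bus=[-]  L1: P0=I P1=M  mem[L1]=60
12. P0: store L1 := 45  bus=[BusRdX,Flush]  L1: P0=M P1=I  mem[L1]=32
13. P1: store L0 := 64  bus=[BusRdX,Flush]  L0: P0=I P1=M  mem[L0]=89
14. P1: store L1 := 45  bus=[BusRdX,Flush]  L1: P0=I P1=M  mem[L1]=45
15. P1: load  L1  bus=[-]  L1: P0=I P1=M  mem[L1]=45
16. P0: load  L0  bus=[BusRd,Flush]  L0: P0=S P1=S  mem[L0]=64
17. P0: load  L0  bus=[-]  L0: P0=S P1=S  mem[L0]=64
18. P0: store L0 := 28  bus=[BusUpgr]  L0: P0=M P1=I  mem[L0]=64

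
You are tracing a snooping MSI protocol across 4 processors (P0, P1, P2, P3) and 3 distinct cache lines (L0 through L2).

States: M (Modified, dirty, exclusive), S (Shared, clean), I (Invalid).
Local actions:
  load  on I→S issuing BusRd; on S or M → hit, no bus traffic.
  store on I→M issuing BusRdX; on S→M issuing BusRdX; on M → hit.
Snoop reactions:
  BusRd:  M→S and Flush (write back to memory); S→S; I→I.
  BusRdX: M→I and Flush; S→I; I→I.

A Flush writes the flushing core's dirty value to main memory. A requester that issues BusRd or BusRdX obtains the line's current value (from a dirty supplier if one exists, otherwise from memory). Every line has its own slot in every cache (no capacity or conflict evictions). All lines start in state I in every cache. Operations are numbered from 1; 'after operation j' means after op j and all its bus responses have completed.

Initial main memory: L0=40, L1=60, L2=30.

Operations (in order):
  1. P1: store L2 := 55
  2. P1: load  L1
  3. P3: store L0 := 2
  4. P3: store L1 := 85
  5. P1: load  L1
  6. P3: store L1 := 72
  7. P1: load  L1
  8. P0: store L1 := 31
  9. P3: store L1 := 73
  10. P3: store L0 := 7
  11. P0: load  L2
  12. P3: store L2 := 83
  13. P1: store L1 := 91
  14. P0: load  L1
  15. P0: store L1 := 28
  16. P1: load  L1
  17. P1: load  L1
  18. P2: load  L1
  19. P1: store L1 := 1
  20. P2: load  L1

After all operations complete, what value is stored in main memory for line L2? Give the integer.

  op1 P1: store L2 := 55 → I/M/I/I on L2; bus BusRdX; mem=30
  op2 P1: load  L1 → I/S/I/I on L1; bus BusRd; mem=60
  op3 P3: store L0 := 2 → I/I/I/M on L0; bus BusRdX; mem=40
  op4 P3: store L1 := 85 → I/I/I/M on L1; bus BusRdX; mem=60
  op5 P1: load  L1 → I/S/I/S on L1; bus BusRd Flush; mem=85
  op6 P3: store L1 := 72 → I/I/I/M on L1; bus BusRdX; mem=85
  op7 P1: load  L1 → I/S/I/S on L1; bus BusRd Flush; mem=72
  op8 P0: store L1 := 31 → M/I/I/I on L1; bus BusRdX; mem=72
  op9 P3: store L1 := 73 → I/I/I/M on L1; bus BusRdX Flush; mem=31
  op10 P3: store L0 := 7 → I/I/I/M on L0; bus (none); mem=40
  op11 P0: load  L2 → S/S/I/I on L2; bus BusRd Flush; mem=55
  op12 P3: store L2 := 83 → I/I/I/M on L2; bus BusRdX; mem=55
  op13 P1: store L1 := 91 → I/M/I/I on L1; bus BusRdX Flush; mem=73
  op14 P0: load  L1 → S/S/I/I on L1; bus BusRd Flush; mem=91
  op15 P0: store L1 := 28 → M/I/I/I on L1; bus BusRdX; mem=91
  op16 P1: load  L1 → S/S/I/I on L1; bus BusRd Flush; mem=28
  op17 P1: load  L1 → S/S/I/I on L1; bus (none); mem=28
  op18 P2: load  L1 → S/S/S/I on L1; bus BusRd; mem=28
  op19 P1: store L1 := 1 → I/M/I/I on L1; bus BusRdX; mem=28
  op20 P2: load  L1 → I/S/S/I on L1; bus BusRd Flush; mem=1

memory[L2] = 55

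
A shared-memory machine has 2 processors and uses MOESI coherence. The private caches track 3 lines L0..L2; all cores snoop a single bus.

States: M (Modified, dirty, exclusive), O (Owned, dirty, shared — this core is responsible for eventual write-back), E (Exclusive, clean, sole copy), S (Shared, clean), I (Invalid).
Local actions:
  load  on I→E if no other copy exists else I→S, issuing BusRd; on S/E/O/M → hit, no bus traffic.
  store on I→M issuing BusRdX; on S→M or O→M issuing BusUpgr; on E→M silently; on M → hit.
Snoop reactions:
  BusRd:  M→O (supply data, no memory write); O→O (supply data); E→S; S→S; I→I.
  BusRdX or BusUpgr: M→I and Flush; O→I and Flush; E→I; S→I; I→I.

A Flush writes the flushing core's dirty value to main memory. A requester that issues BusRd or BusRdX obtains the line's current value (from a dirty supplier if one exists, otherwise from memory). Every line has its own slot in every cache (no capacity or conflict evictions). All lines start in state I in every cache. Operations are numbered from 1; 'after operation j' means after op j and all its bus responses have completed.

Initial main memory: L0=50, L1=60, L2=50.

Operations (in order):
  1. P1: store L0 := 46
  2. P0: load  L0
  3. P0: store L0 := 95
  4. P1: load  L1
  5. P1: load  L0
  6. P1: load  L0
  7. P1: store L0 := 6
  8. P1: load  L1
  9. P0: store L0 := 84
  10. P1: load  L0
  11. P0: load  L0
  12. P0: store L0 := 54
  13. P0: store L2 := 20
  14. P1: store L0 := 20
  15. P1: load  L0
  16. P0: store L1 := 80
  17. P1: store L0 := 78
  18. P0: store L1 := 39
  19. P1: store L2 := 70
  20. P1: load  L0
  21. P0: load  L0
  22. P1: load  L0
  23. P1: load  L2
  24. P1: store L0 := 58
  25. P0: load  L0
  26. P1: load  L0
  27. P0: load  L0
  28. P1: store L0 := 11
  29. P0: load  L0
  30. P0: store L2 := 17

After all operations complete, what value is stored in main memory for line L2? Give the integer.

memory[L2] = 70

  op1 P1: store L0 := 46 → I/M on L0; bus BusRdX; mem=50
  op2 P0: load  L0 → S/O on L0; bus BusRd; mem=50
  op3 P0: store L0 := 95 → M/I on L0; bus BusUpgr Flush; mem=46
  op4 P1: load  L1 → I/E on L1; bus BusRd; mem=60
  op5 P1: load  L0 → O/S on L0; bus BusRd; mem=46
  op6 P1: load  L0 → O/S on L0; bus (none); mem=46
  op7 P1: store L0 := 6 → I/M on L0; bus BusUpgr Flush; mem=95
  op8 P1: load  L1 → I/E on L1; bus (none); mem=60
  op9 P0: store L0 := 84 → M/I on L0; bus BusRdX Flush; mem=6
  op10 P1: load  L0 → O/S on L0; bus BusRd; mem=6
  op11 P0: load  L0 → O/S on L0; bus (none); mem=6
  op12 P0: store L0 := 54 → M/I on L0; bus BusUpgr; mem=6
  op13 P0: store L2 := 20 → M/I on L2; bus BusRdX; mem=50
  op14 P1: store L0 := 20 → I/M on L0; bus BusRdX Flush; mem=54
  op15 P1: load  L0 → I/M on L0; bus (none); mem=54
  op16 P0: store L1 := 80 → M/I on L1; bus BusRdX; mem=60
  op17 P1: store L0 := 78 → I/M on L0; bus (none); mem=54
  op18 P0: store L1 := 39 → M/I on L1; bus (none); mem=60
  op19 P1: store L2 := 70 → I/M on L2; bus BusRdX Flush; mem=20
  op20 P1: load  L0 → I/M on L0; bus (none); mem=54
  op21 P0: load  L0 → S/O on L0; bus BusRd; mem=54
  op22 P1: load  L0 → S/O on L0; bus (none); mem=54
  op23 P1: load  L2 → I/M on L2; bus (none); mem=20
  op24 P1: store L0 := 58 → I/M on L0; bus BusUpgr; mem=54
  op25 P0: load  L0 → S/O on L0; bus BusRd; mem=54
  op26 P1: load  L0 → S/O on L0; bus (none); mem=54
  op27 P0: load  L0 → S/O on L0; bus (none); mem=54
  op28 P1: store L0 := 11 → I/M on L0; bus BusUpgr; mem=54
  op29 P0: load  L0 → S/O on L0; bus BusRd; mem=54
  op30 P0: store L2 := 17 → M/I on L2; bus BusRdX Flush; mem=70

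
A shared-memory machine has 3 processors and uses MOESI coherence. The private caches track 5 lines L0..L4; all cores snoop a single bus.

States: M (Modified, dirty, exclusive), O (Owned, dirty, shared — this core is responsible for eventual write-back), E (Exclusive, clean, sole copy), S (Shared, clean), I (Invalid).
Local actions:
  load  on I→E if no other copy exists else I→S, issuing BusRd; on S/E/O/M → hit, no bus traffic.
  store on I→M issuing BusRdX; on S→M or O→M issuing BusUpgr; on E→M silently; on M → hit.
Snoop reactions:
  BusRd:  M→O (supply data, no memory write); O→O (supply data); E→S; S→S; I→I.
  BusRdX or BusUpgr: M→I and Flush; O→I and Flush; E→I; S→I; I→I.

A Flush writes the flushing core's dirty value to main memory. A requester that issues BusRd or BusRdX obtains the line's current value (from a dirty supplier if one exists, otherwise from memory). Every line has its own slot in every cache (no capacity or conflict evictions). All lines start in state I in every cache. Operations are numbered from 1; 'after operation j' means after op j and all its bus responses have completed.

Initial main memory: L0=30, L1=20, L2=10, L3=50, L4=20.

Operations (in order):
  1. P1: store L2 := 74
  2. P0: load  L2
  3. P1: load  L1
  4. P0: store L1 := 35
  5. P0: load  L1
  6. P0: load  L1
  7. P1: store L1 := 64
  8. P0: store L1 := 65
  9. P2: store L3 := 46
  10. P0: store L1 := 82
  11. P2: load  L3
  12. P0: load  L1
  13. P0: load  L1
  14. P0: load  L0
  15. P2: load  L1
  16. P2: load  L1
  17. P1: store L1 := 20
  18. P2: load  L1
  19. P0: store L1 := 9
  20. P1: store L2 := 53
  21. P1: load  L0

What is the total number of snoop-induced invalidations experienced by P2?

step 1: P1: store L2 := 74  ⟶  IMI  (L2)  txn=BusRdX  M[L2]=10
step 2: P0: load  L2  ⟶  SOI  (L2)  txn=BusRd  M[L2]=10
step 3: P1: load  L1  ⟶  IEI  (L1)  txn=BusRd  M[L1]=20
step 4: P0: store L1 := 35  ⟶  MII  (L1)  txn=BusRdX  M[L1]=20
step 5: P0: load  L1  ⟶  MII  (L1)  txn=∅  M[L1]=20
step 6: P0: load  L1  ⟶  MII  (L1)  txn=∅  M[L1]=20
step 7: P1: store L1 := 64  ⟶  IMI  (L1)  txn=BusRdX+Flush  M[L1]=35
step 8: P0: store L1 := 65  ⟶  MII  (L1)  txn=BusRdX+Flush  M[L1]=64
step 9: P2: store L3 := 46  ⟶  IIM  (L3)  txn=BusRdX  M[L3]=50
step 10: P0: store L1 := 82  ⟶  MII  (L1)  txn=∅  M[L1]=64
step 11: P2: load  L3  ⟶  IIM  (L3)  txn=∅  M[L3]=50
step 12: P0: load  L1  ⟶  MII  (L1)  txn=∅  M[L1]=64
step 13: P0: load  L1  ⟶  MII  (L1)  txn=∅  M[L1]=64
step 14: P0: load  L0  ⟶  EII  (L0)  txn=BusRd  M[L0]=30
step 15: P2: load  L1  ⟶  OIS  (L1)  txn=BusRd  M[L1]=64
step 16: P2: load  L1  ⟶  OIS  (L1)  txn=∅  M[L1]=64
step 17: P1: store L1 := 20  ⟶  IMI  (L1)  txn=BusRdX+Flush  M[L1]=82
step 18: P2: load  L1  ⟶  IOS  (L1)  txn=BusRd  M[L1]=82
step 19: P0: store L1 := 9  ⟶  MII  (L1)  txn=BusRdX+Flush  M[L1]=20
step 20: P1: store L2 := 53  ⟶  IMI  (L2)  txn=BusUpgr  M[L2]=10
step 21: P1: load  L0  ⟶  SSI  (L0)  txn=BusRd  M[L0]=30

invalidations = 2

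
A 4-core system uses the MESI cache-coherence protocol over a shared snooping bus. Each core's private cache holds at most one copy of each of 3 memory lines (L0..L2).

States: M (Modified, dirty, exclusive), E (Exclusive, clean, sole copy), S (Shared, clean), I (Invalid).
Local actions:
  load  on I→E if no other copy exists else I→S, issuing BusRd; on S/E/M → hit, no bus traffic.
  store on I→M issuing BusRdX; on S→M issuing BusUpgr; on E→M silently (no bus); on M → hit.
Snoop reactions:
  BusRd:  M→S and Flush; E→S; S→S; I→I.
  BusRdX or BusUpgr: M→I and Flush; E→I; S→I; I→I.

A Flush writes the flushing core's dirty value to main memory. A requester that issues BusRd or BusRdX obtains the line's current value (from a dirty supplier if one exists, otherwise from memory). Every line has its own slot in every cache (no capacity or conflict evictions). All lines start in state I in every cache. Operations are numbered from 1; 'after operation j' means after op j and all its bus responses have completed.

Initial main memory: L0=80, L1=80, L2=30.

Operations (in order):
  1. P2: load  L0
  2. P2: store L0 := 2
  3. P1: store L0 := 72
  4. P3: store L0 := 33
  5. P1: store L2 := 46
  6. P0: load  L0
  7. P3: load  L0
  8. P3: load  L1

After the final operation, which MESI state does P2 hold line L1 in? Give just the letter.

state = I

step 1: P2: load  L0  ⟶  IIEI  (L0)  txn=BusRd  M[L0]=80
step 2: P2: store L0 := 2  ⟶  IIMI  (L0)  txn=∅  M[L0]=80
step 3: P1: store L0 := 72  ⟶  IMII  (L0)  txn=BusRdX+Flush  M[L0]=2
step 4: P3: store L0 := 33  ⟶  IIIM  (L0)  txn=BusRdX+Flush  M[L0]=72
step 5: P1: store L2 := 46  ⟶  IMII  (L2)  txn=BusRdX  M[L2]=30
step 6: P0: load  L0  ⟶  SIIS  (L0)  txn=BusRd+Flush  M[L0]=33
step 7: P3: load  L0  ⟶  SIIS  (L0)  txn=∅  M[L0]=33
step 8: P3: load  L1  ⟶  IIIE  (L1)  txn=BusRd  M[L1]=80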